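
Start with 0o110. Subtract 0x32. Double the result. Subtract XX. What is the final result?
Convert 0o110 (octal) → 1×64 + 1×8 = 72 (decimal)
Start: 72
Convert 0x32 (hexadecimal) → 3×16 + 2 = 50 (decimal)
72 - 50 = 22
22 × 2 = 44
Convert XX (Roman numeral) → 10 + 10 = 20 (decimal)
44 - 20 = 24
24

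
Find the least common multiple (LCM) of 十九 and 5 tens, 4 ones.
Convert 十九 (Chinese numeral) → 1×10 + 9 = 19 (decimal)
Convert 5 tens, 4 ones (place-value notation) → 5×10 + 4 = 54 (decimal)
Compute lcm(19, 54) = 1026
1026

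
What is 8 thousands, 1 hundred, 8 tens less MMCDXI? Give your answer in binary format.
Convert 8 thousands, 1 hundred, 8 tens (place-value notation) → 8×1000 + 1×100 + 8×10 = 8180 (decimal)
Convert MMCDXI (Roman numeral) → 1000 + 1000 + 400 + 10 + 1 = 2411 (decimal)
Compute 8180 - 2411 = 5769
Convert 5769 (decimal) → 5769 = 4096 + 1024 + 512 + 128 + 8 + 1 → 0b1011010001001 (binary)
0b1011010001001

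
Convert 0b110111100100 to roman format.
Convert 0b110111100100 (binary) → 2048 + 1024 + 256 + 128 + 64 + 32 + 4 = 3556 (decimal)
Convert 3556 (decimal) → 3556 = 1000 + 1000 + 1000 + 500 + 50 + 5 + 1 → MMMDLVI (Roman numeral)
MMMDLVI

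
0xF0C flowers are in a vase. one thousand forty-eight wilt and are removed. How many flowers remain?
Convert 0xF0C (hexadecimal) → 15×256 + 12 = 3852 (decimal)
Convert one thousand forty-eight (English words) → 1×1000 + 48 = 1048 (decimal)
Compute 3852 - 1048 = 2804
2804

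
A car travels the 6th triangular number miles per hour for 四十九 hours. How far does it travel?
Convert the 6th triangular number (triangular index) → 6×7/2 = 21 (decimal)
Convert 四十九 (Chinese numeral) → 4×10 + 9 = 49 (decimal)
Compute 21 × 49 = 1029
1029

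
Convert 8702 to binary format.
Convert 8702 (decimal) → 8702 = 8192 + 256 + 128 + 64 + 32 + 16 + 8 + 4 + 2 → 0b10000111111110 (binary)
0b10000111111110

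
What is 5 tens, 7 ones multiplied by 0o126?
Convert 5 tens, 7 ones (place-value notation) → 5×10 + 7 = 57 (decimal)
Convert 0o126 (octal) → 1×64 + 2×8 + 6 = 86 (decimal)
Compute 57 × 86 = 4902
4902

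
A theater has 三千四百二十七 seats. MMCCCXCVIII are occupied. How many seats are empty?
Convert 三千四百二十七 (Chinese numeral) → 3×1000 + 4×100 + 2×10 + 7 = 3427 (decimal)
Convert MMCCCXCVIII (Roman numeral) → 1000 + 1000 + 100 + 100 + 100 + 90 + 5 + 1 + 1 + 1 = 2398 (decimal)
Compute 3427 - 2398 = 1029
1029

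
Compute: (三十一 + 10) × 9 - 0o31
Convert 三十一 (Chinese numeral) → 3×10 + 1 = 31 (decimal)
Convert 0o31 (octal) → 3×8 + 1 = 25 (decimal)
Expression in decimal: (31 + 10) × 9 - 25
Parentheses first: 31 + 10 = 41
Multiply: 41 × 9 = 369
Subtract: 369 - 25 = 344
344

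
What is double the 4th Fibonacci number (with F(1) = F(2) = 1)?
The 4th Fibonacci number (with F(1) = F(2) = 1): 1, 1, 2, 3 → 3
Compute 3 × 2 = 6
6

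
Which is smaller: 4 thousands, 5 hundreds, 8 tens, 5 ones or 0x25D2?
Convert 4 thousands, 5 hundreds, 8 tens, 5 ones (place-value notation) → 4×1000 + 5×100 + 8×10 + 5 = 4585 (decimal)
Convert 0x25D2 (hexadecimal) → 2×4096 + 5×256 + 13×16 + 2 = 9682 (decimal)
Compare 4585 vs 9682: smaller = 4585
4585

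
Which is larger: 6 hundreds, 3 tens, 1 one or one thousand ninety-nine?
Convert 6 hundreds, 3 tens, 1 one (place-value notation) → 6×100 + 3×10 + 1 = 631 (decimal)
Convert one thousand ninety-nine (English words) → 1×1000 + 99 = 1099 (decimal)
Compare 631 vs 1099: larger = 1099
1099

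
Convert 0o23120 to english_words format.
Convert 0o23120 (octal) → 2×4096 + 3×512 + 1×64 + 2×8 = 9808 (decimal)
Convert 9808 (decimal) → 9808 = 9×1000 + 8×100 + 8 → nine thousand eight hundred eight (English words)
nine thousand eight hundred eight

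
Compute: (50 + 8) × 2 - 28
Parentheses first: 50 + 8 = 58
Multiply: 58 × 2 = 116
Subtract: 116 - 28 = 88
88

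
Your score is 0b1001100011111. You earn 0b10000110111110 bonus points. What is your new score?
Convert 0b1001100011111 (binary) → 4096 + 512 + 256 + 16 + 8 + 4 + 2 + 1 = 4895 (decimal)
Convert 0b10000110111110 (binary) → 8192 + 256 + 128 + 32 + 16 + 8 + 4 + 2 = 8638 (decimal)
Compute 4895 + 8638 = 13533
13533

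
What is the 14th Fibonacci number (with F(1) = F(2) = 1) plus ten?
The 14th Fibonacci number (with F(1) = F(2) = 1): 1, 1, 2, 3, 5, 8, 13, 21, 34, 55, 89, 144, 233, 377 → 377
Convert ten (English words) → 10 (decimal)
Compute 377 + 10 = 387
387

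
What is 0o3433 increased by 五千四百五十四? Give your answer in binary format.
Convert 0o3433 (octal) → 3×512 + 4×64 + 3×8 + 3 = 1819 (decimal)
Convert 五千四百五十四 (Chinese numeral) → 5×1000 + 4×100 + 5×10 + 4 = 5454 (decimal)
Compute 1819 + 5454 = 7273
Convert 7273 (decimal) → 7273 = 4096 + 2048 + 1024 + 64 + 32 + 8 + 1 → 0b1110001101001 (binary)
0b1110001101001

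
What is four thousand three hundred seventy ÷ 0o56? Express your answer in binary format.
Convert four thousand three hundred seventy (English words) → 4×1000 + 3×100 + 70 = 4370 (decimal)
Convert 0o56 (octal) → 5×8 + 6 = 46 (decimal)
Compute 4370 ÷ 46 = 95
Convert 95 (decimal) → 95 = 64 + 16 + 8 + 4 + 2 + 1 → 0b1011111 (binary)
0b1011111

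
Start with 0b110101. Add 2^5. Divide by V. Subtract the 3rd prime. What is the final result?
Convert 0b110101 (binary) → 32 + 16 + 4 + 1 = 53 (decimal)
Start: 53
Convert 2^5 (power) → 32 (decimal)
53 + 32 = 85
Convert V (Roman numeral) → 5 (decimal)
85 ÷ 5 = 17
Convert the 3rd prime (prime index) → 5 (decimal)
17 - 5 = 12
12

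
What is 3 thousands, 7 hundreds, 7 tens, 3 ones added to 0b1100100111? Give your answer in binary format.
Convert 3 thousands, 7 hundreds, 7 tens, 3 ones (place-value notation) → 3×1000 + 7×100 + 7×10 + 3 = 3773 (decimal)
Convert 0b1100100111 (binary) → 512 + 256 + 32 + 4 + 2 + 1 = 807 (decimal)
Compute 3773 + 807 = 4580
Convert 4580 (decimal) → 4580 = 4096 + 256 + 128 + 64 + 32 + 4 → 0b1000111100100 (binary)
0b1000111100100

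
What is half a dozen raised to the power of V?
Convert half a dozen (colloquial) → 6 (decimal)
Convert V (Roman numeral) → 5 (decimal)
Compute 6 ^ 5 = 7776
7776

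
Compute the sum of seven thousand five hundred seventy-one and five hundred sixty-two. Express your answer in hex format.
Convert seven thousand five hundred seventy-one (English words) → 7×1000 + 5×100 + 71 = 7571 (decimal)
Convert five hundred sixty-two (English words) → 5×100 + 62 = 562 (decimal)
Compute 7571 + 562 = 8133
Convert 8133 (decimal) → 8133 = 1×4096 + 15×256 + 12×16 + 5 → 0x1FC5 (hexadecimal)
0x1FC5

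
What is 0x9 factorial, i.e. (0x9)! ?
Convert 0x9 (hexadecimal) → 9 (decimal)
Compute 9! = 362880
362880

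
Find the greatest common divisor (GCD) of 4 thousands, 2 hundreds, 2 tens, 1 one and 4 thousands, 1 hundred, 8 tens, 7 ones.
Convert 4 thousands, 2 hundreds, 2 tens, 1 one (place-value notation) → 4×1000 + 2×100 + 2×10 + 1 = 4221 (decimal)
Convert 4 thousands, 1 hundred, 8 tens, 7 ones (place-value notation) → 4×1000 + 1×100 + 8×10 + 7 = 4187 (decimal)
Compute gcd(4221, 4187) = 1
1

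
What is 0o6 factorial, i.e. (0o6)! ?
Convert 0o6 (octal) → 6 (decimal)
Compute 6! = 720
720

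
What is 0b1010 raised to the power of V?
Convert 0b1010 (binary) → 8 + 2 = 10 (decimal)
Convert V (Roman numeral) → 5 (decimal)
Compute 10 ^ 5 = 100000
100000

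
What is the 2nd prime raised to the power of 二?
Convert the 2nd prime (prime index) → 3 (decimal)
Convert 二 (Chinese numeral) → 2 (decimal)
Compute 3 ^ 2 = 9
9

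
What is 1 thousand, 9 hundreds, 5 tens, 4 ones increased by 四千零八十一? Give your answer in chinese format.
Convert 1 thousand, 9 hundreds, 5 tens, 4 ones (place-value notation) → 1×1000 + 9×100 + 5×10 + 4 = 1954 (decimal)
Convert 四千零八十一 (Chinese numeral) → 4×1000 + 8×10 + 1 = 4081 (decimal)
Compute 1954 + 4081 = 6035
Convert 6035 (decimal) → 6035 = 6×1000 + 3×10 + 5 → 六千零三十五 (Chinese numeral)
六千零三十五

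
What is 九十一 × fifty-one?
Convert 九十一 (Chinese numeral) → 9×10 + 1 = 91 (decimal)
Convert fifty-one (English words) → 51 (decimal)
Compute 91 × 51 = 4641
4641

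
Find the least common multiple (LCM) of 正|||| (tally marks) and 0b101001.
Convert 正|||| (tally marks) → 5 + 4 = 9 (decimal)
Convert 0b101001 (binary) → 32 + 8 + 1 = 41 (decimal)
Compute lcm(9, 41) = 369
369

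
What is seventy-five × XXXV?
Convert seventy-five (English words) → 75 (decimal)
Convert XXXV (Roman numeral) → 10 + 10 + 10 + 5 = 35 (decimal)
Compute 75 × 35 = 2625
2625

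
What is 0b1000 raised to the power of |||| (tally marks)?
Convert 0b1000 (binary) → 8 (decimal)
Convert |||| (tally marks) → 4 (decimal)
Compute 8 ^ 4 = 4096
4096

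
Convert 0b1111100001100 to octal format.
Convert 0b1111100001100 (binary) → 4096 + 2048 + 1024 + 512 + 256 + 8 + 4 = 7948 (decimal)
Convert 7948 (decimal) → 7948 = 1×4096 + 7×512 + 4×64 + 1×8 + 4 → 0o17414 (octal)
0o17414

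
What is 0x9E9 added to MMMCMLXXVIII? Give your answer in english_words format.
Convert 0x9E9 (hexadecimal) → 9×256 + 14×16 + 9 = 2537 (decimal)
Convert MMMCMLXXVIII (Roman numeral) → 1000 + 1000 + 1000 + 900 + 50 + 10 + 10 + 5 + 1 + 1 + 1 = 3978 (decimal)
Compute 2537 + 3978 = 6515
Convert 6515 (decimal) → 6515 = 6×1000 + 5×100 + 15 → six thousand five hundred fifteen (English words)
six thousand five hundred fifteen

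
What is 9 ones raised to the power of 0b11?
Convert 9 ones (place-value notation) → 9 (decimal)
Convert 0b11 (binary) → 2 + 1 = 3 (decimal)
Compute 9 ^ 3 = 729
729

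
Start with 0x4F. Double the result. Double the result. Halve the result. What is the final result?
Convert 0x4F (hexadecimal) → 4×16 + 15 = 79 (decimal)
Start: 79
79 × 2 = 158
158 × 2 = 316
316 ÷ 2 = 158
158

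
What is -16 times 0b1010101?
Convert 0b1010101 (binary) → 64 + 16 + 4 + 1 = 85 (decimal)
Compute -16 × 85 = -1360
-1360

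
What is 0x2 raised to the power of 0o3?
Convert 0x2 (hexadecimal) → 2 (decimal)
Convert 0o3 (octal) → 3 (decimal)
Compute 2 ^ 3 = 8
8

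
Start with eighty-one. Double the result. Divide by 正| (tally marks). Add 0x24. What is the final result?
Convert eighty-one (English words) → 81 (decimal)
Start: 81
81 × 2 = 162
Convert 正| (tally marks) → 5 + 1 = 6 (decimal)
162 ÷ 6 = 27
Convert 0x24 (hexadecimal) → 2×16 + 4 = 36 (decimal)
27 + 36 = 63
63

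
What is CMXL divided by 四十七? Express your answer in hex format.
Convert CMXL (Roman numeral) → 900 + 40 = 940 (decimal)
Convert 四十七 (Chinese numeral) → 4×10 + 7 = 47 (decimal)
Compute 940 ÷ 47 = 20
Convert 20 (decimal) → 20 = 1×16 + 4 → 0x14 (hexadecimal)
0x14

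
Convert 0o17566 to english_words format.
Convert 0o17566 (octal) → 1×4096 + 7×512 + 5×64 + 6×8 + 6 = 8054 (decimal)
Convert 8054 (decimal) → 8054 = 8×1000 + 54 → eight thousand fifty-four (English words)
eight thousand fifty-four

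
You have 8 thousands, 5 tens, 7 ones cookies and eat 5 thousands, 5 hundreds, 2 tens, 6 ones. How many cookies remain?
Convert 8 thousands, 5 tens, 7 ones (place-value notation) → 8×1000 + 5×10 + 7 = 8057 (decimal)
Convert 5 thousands, 5 hundreds, 2 tens, 6 ones (place-value notation) → 5×1000 + 5×100 + 2×10 + 6 = 5526 (decimal)
Compute 8057 - 5526 = 2531
2531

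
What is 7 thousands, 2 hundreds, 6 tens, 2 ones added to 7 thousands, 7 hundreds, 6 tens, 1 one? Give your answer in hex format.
Convert 7 thousands, 2 hundreds, 6 tens, 2 ones (place-value notation) → 7×1000 + 2×100 + 6×10 + 2 = 7262 (decimal)
Convert 7 thousands, 7 hundreds, 6 tens, 1 one (place-value notation) → 7×1000 + 7×100 + 6×10 + 1 = 7761 (decimal)
Compute 7262 + 7761 = 15023
Convert 15023 (decimal) → 15023 = 3×4096 + 10×256 + 10×16 + 15 → 0x3AAF (hexadecimal)
0x3AAF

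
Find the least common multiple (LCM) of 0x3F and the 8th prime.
Convert 0x3F (hexadecimal) → 3×16 + 15 = 63 (decimal)
Convert the 8th prime (prime index) → 19 (decimal)
Compute lcm(63, 19) = 1197
1197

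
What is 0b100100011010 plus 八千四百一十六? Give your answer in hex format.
Convert 0b100100011010 (binary) → 2048 + 256 + 16 + 8 + 2 = 2330 (decimal)
Convert 八千四百一十六 (Chinese numeral) → 8×1000 + 4×100 + 1×10 + 6 = 8416 (decimal)
Compute 2330 + 8416 = 10746
Convert 10746 (decimal) → 10746 = 2×4096 + 9×256 + 15×16 + 10 → 0x29FA (hexadecimal)
0x29FA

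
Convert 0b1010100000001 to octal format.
Convert 0b1010100000001 (binary) → 4096 + 1024 + 256 + 1 = 5377 (decimal)
Convert 5377 (decimal) → 5377 = 1×4096 + 2×512 + 4×64 + 1 → 0o12401 (octal)
0o12401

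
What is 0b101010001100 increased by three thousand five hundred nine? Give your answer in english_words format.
Convert 0b101010001100 (binary) → 2048 + 512 + 128 + 8 + 4 = 2700 (decimal)
Convert three thousand five hundred nine (English words) → 3×1000 + 5×100 + 9 = 3509 (decimal)
Compute 2700 + 3509 = 6209
Convert 6209 (decimal) → 6209 = 6×1000 + 2×100 + 9 → six thousand two hundred nine (English words)
six thousand two hundred nine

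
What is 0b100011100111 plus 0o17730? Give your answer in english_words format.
Convert 0b100011100111 (binary) → 2048 + 128 + 64 + 32 + 4 + 2 + 1 = 2279 (decimal)
Convert 0o17730 (octal) → 1×4096 + 7×512 + 7×64 + 3×8 = 8152 (decimal)
Compute 2279 + 8152 = 10431
Convert 10431 (decimal) → 10431 = 10×1000 + 4×100 + 31 → ten thousand four hundred thirty-one (English words)
ten thousand four hundred thirty-one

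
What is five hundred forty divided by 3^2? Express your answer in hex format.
Convert five hundred forty (English words) → 5×100 + 40 = 540 (decimal)
Convert 3^2 (power) → 9 (decimal)
Compute 540 ÷ 9 = 60
Convert 60 (decimal) → 60 = 3×16 + 12 → 0x3C (hexadecimal)
0x3C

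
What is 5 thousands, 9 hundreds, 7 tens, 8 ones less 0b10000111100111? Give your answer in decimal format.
Convert 5 thousands, 9 hundreds, 7 tens, 8 ones (place-value notation) → 5×1000 + 9×100 + 7×10 + 8 = 5978 (decimal)
Convert 0b10000111100111 (binary) → 8192 + 256 + 128 + 64 + 32 + 4 + 2 + 1 = 8679 (decimal)
Compute 5978 - 8679 = -2701
-2701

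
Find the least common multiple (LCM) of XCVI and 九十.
Convert XCVI (Roman numeral) → 90 + 5 + 1 = 96 (decimal)
Convert 九十 (Chinese numeral) → 9×10 = 90 (decimal)
Compute lcm(96, 90) = 1440
1440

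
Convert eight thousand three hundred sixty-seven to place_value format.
Convert eight thousand three hundred sixty-seven (English words) → 8×1000 + 3×100 + 67 = 8367 (decimal)
Convert 8367 (decimal) → 8367 = 8×1000 + 3×100 + 6×10 + 7 → 8 thousands, 3 hundreds, 6 tens, 7 ones (place-value notation)
8 thousands, 3 hundreds, 6 tens, 7 ones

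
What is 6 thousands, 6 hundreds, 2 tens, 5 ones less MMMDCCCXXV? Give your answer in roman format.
Convert 6 thousands, 6 hundreds, 2 tens, 5 ones (place-value notation) → 6×1000 + 6×100 + 2×10 + 5 = 6625 (decimal)
Convert MMMDCCCXXV (Roman numeral) → 1000 + 1000 + 1000 + 500 + 100 + 100 + 100 + 10 + 10 + 5 = 3825 (decimal)
Compute 6625 - 3825 = 2800
Convert 2800 (decimal) → 2800 = 1000 + 1000 + 500 + 100 + 100 + 100 → MMDCCC (Roman numeral)
MMDCCC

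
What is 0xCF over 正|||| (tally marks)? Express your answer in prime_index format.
Convert 0xCF (hexadecimal) → 12×16 + 15 = 207 (decimal)
Convert 正|||| (tally marks) → 5 + 4 = 9 (decimal)
Compute 207 ÷ 9 = 23
Convert 23 (decimal) → the 9th prime (prime index)
the 9th prime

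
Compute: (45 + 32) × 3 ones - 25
Convert 3 ones (place-value notation) → 3 (decimal)
Expression in decimal: (45 + 32) × 3 - 25
Parentheses first: 45 + 32 = 77
Multiply: 77 × 3 = 231
Subtract: 231 - 25 = 206
206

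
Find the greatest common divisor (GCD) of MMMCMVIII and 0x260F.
Convert MMMCMVIII (Roman numeral) → 1000 + 1000 + 1000 + 900 + 5 + 1 + 1 + 1 = 3908 (decimal)
Convert 0x260F (hexadecimal) → 2×4096 + 6×256 + 15 = 9743 (decimal)
Compute gcd(3908, 9743) = 1
1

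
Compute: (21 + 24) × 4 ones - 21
Convert 4 ones (place-value notation) → 4 (decimal)
Expression in decimal: (21 + 24) × 4 - 21
Parentheses first: 21 + 24 = 45
Multiply: 45 × 4 = 180
Subtract: 180 - 21 = 159
159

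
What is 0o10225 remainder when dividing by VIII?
Convert 0o10225 (octal) → 1×4096 + 2×64 + 2×8 + 5 = 4245 (decimal)
Convert VIII (Roman numeral) → 5 + 1 + 1 + 1 = 8 (decimal)
Compute 4245 mod 8 = 5
5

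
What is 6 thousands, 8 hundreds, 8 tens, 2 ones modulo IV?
Convert 6 thousands, 8 hundreds, 8 tens, 2 ones (place-value notation) → 6×1000 + 8×100 + 8×10 + 2 = 6882 (decimal)
Convert IV (Roman numeral) → 4 (decimal)
Compute 6882 mod 4 = 2
2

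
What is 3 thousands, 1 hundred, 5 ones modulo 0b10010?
Convert 3 thousands, 1 hundred, 5 ones (place-value notation) → 3×1000 + 1×100 + 5 = 3105 (decimal)
Convert 0b10010 (binary) → 16 + 2 = 18 (decimal)
Compute 3105 mod 18 = 9
9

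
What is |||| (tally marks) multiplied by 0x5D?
Convert |||| (tally marks) → 4 (decimal)
Convert 0x5D (hexadecimal) → 5×16 + 13 = 93 (decimal)
Compute 4 × 93 = 372
372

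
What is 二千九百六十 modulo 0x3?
Convert 二千九百六十 (Chinese numeral) → 2×1000 + 9×100 + 6×10 = 2960 (decimal)
Convert 0x3 (hexadecimal) → 3 (decimal)
Compute 2960 mod 3 = 2
2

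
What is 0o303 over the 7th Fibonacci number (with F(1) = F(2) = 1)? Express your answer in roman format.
Convert 0o303 (octal) → 3×64 + 3 = 195 (decimal)
Convert the 7th Fibonacci number (with F(1) = F(2) = 1) (Fibonacci index) → 1, 1, 2, 3, 5, 8, 13 → 13 (decimal)
Compute 195 ÷ 13 = 15
Convert 15 (decimal) → 15 = 10 + 5 → XV (Roman numeral)
XV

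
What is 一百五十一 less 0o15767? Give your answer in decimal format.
Convert 一百五十一 (Chinese numeral) → 1×100 + 5×10 + 1 = 151 (decimal)
Convert 0o15767 (octal) → 1×4096 + 5×512 + 7×64 + 6×8 + 7 = 7159 (decimal)
Compute 151 - 7159 = -7008
-7008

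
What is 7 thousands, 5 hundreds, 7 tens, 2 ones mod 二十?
Convert 7 thousands, 5 hundreds, 7 tens, 2 ones (place-value notation) → 7×1000 + 5×100 + 7×10 + 2 = 7572 (decimal)
Convert 二十 (Chinese numeral) → 2×10 = 20 (decimal)
Compute 7572 mod 20 = 12
12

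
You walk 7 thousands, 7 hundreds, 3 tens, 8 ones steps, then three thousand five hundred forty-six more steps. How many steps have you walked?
Convert 7 thousands, 7 hundreds, 3 tens, 8 ones (place-value notation) → 7×1000 + 7×100 + 3×10 + 8 = 7738 (decimal)
Convert three thousand five hundred forty-six (English words) → 3×1000 + 5×100 + 46 = 3546 (decimal)
Compute 7738 + 3546 = 11284
11284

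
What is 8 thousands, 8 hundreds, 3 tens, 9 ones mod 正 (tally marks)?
Convert 8 thousands, 8 hundreds, 3 tens, 9 ones (place-value notation) → 8×1000 + 8×100 + 3×10 + 9 = 8839 (decimal)
Convert 正 (tally marks) → 5 (decimal)
Compute 8839 mod 5 = 4
4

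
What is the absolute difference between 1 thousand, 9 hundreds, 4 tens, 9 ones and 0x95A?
Convert 1 thousand, 9 hundreds, 4 tens, 9 ones (place-value notation) → 1×1000 + 9×100 + 4×10 + 9 = 1949 (decimal)
Convert 0x95A (hexadecimal) → 9×256 + 5×16 + 10 = 2394 (decimal)
Compute |1949 - 2394| = 445
445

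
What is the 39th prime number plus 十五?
The 39th prime number = 167
Convert 十五 (Chinese numeral) → 1×10 + 5 = 15 (decimal)
Compute 167 + 15 = 182
182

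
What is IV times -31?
Convert IV (Roman numeral) → 4 (decimal)
Compute 4 × -31 = -124
-124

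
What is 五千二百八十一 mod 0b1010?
Convert 五千二百八十一 (Chinese numeral) → 5×1000 + 2×100 + 8×10 + 1 = 5281 (decimal)
Convert 0b1010 (binary) → 8 + 2 = 10 (decimal)
Compute 5281 mod 10 = 1
1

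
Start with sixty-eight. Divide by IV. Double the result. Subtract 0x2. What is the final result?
Convert sixty-eight (English words) → 68 (decimal)
Start: 68
Convert IV (Roman numeral) → 4 (decimal)
68 ÷ 4 = 17
17 × 2 = 34
Convert 0x2 (hexadecimal) → 2 (decimal)
34 - 2 = 32
32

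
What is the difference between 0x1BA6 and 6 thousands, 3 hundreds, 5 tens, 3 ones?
Convert 0x1BA6 (hexadecimal) → 1×4096 + 11×256 + 10×16 + 6 = 7078 (decimal)
Convert 6 thousands, 3 hundreds, 5 tens, 3 ones (place-value notation) → 6×1000 + 3×100 + 5×10 + 3 = 6353 (decimal)
Difference: |7078 - 6353| = 725
725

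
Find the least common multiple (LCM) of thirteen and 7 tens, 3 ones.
Convert thirteen (English words) → 13 (decimal)
Convert 7 tens, 3 ones (place-value notation) → 7×10 + 3 = 73 (decimal)
Compute lcm(13, 73) = 949
949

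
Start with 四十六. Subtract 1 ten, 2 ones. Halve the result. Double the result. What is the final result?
Convert 四十六 (Chinese numeral) → 4×10 + 6 = 46 (decimal)
Start: 46
Convert 1 ten, 2 ones (place-value notation) → 1×10 + 2 = 12 (decimal)
46 - 12 = 34
34 ÷ 2 = 17
17 × 2 = 34
34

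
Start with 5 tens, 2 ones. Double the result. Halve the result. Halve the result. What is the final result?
Convert 5 tens, 2 ones (place-value notation) → 5×10 + 2 = 52 (decimal)
Start: 52
52 × 2 = 104
104 ÷ 2 = 52
52 ÷ 2 = 26
26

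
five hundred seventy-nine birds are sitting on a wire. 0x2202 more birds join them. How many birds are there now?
Convert five hundred seventy-nine (English words) → 5×100 + 79 = 579 (decimal)
Convert 0x2202 (hexadecimal) → 2×4096 + 2×256 + 2 = 8706 (decimal)
Compute 579 + 8706 = 9285
9285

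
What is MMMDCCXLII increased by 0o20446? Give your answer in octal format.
Convert MMMDCCXLII (Roman numeral) → 1000 + 1000 + 1000 + 500 + 100 + 100 + 40 + 1 + 1 = 3742 (decimal)
Convert 0o20446 (octal) → 2×4096 + 4×64 + 4×8 + 6 = 8486 (decimal)
Compute 3742 + 8486 = 12228
Convert 12228 (decimal) → 12228 = 2×4096 + 7×512 + 7×64 + 4 → 0o27704 (octal)
0o27704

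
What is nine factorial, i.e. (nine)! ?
Convert nine (English words) → 9 (decimal)
Compute 9! = 362880
362880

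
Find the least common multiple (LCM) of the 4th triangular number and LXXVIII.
Convert the 4th triangular number (triangular index) → 4×5/2 = 10 (decimal)
Convert LXXVIII (Roman numeral) → 50 + 10 + 10 + 5 + 1 + 1 + 1 = 78 (decimal)
Compute lcm(10, 78) = 390
390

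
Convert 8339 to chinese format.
Convert 8339 (decimal) → 8339 = 8×1000 + 3×100 + 3×10 + 9 → 八千三百三十九 (Chinese numeral)
八千三百三十九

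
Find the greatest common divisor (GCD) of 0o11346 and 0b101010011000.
Convert 0o11346 (octal) → 1×4096 + 1×512 + 3×64 + 4×8 + 6 = 4838 (decimal)
Convert 0b101010011000 (binary) → 2048 + 512 + 128 + 16 + 8 = 2712 (decimal)
Compute gcd(4838, 2712) = 2
2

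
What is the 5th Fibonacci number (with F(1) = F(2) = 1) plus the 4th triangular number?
The 5th Fibonacci number (with F(1) = F(2) = 1): 1, 1, 2, 3, 5 → 5
Convert the 4th triangular number (triangular index) → 4×5/2 = 10 (decimal)
Compute 5 + 10 = 15
15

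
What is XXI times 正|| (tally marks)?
Convert XXI (Roman numeral) → 10 + 10 + 1 = 21 (decimal)
Convert 正|| (tally marks) → 5 + 2 = 7 (decimal)
Compute 21 × 7 = 147
147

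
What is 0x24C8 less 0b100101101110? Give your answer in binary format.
Convert 0x24C8 (hexadecimal) → 2×4096 + 4×256 + 12×16 + 8 = 9416 (decimal)
Convert 0b100101101110 (binary) → 2048 + 256 + 64 + 32 + 8 + 4 + 2 = 2414 (decimal)
Compute 9416 - 2414 = 7002
Convert 7002 (decimal) → 7002 = 4096 + 2048 + 512 + 256 + 64 + 16 + 8 + 2 → 0b1101101011010 (binary)
0b1101101011010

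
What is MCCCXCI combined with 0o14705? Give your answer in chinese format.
Convert MCCCXCI (Roman numeral) → 1000 + 100 + 100 + 100 + 90 + 1 = 1391 (decimal)
Convert 0o14705 (octal) → 1×4096 + 4×512 + 7×64 + 5 = 6597 (decimal)
Compute 1391 + 6597 = 7988
Convert 7988 (decimal) → 7988 = 7×1000 + 9×100 + 8×10 + 8 → 七千九百八十八 (Chinese numeral)
七千九百八十八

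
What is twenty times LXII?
Convert twenty (English words) → 20 (decimal)
Convert LXII (Roman numeral) → 50 + 10 + 1 + 1 = 62 (decimal)
Compute 20 × 62 = 1240
1240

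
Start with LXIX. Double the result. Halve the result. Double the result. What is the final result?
Convert LXIX (Roman numeral) → 50 + 10 + 9 = 69 (decimal)
Start: 69
69 × 2 = 138
138 ÷ 2 = 69
69 × 2 = 138
138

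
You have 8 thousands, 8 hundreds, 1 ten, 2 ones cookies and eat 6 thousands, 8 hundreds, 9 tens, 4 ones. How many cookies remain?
Convert 8 thousands, 8 hundreds, 1 ten, 2 ones (place-value notation) → 8×1000 + 8×100 + 1×10 + 2 = 8812 (decimal)
Convert 6 thousands, 8 hundreds, 9 tens, 4 ones (place-value notation) → 6×1000 + 8×100 + 9×10 + 4 = 6894 (decimal)
Compute 8812 - 6894 = 1918
1918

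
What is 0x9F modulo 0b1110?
Convert 0x9F (hexadecimal) → 9×16 + 15 = 159 (decimal)
Convert 0b1110 (binary) → 8 + 4 + 2 = 14 (decimal)
Compute 159 mod 14 = 5
5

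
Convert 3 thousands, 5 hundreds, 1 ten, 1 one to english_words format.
Convert 3 thousands, 5 hundreds, 1 ten, 1 one (place-value notation) → 3×1000 + 5×100 + 1×10 + 1 = 3511 (decimal)
Convert 3511 (decimal) → 3511 = 3×1000 + 5×100 + 11 → three thousand five hundred eleven (English words)
three thousand five hundred eleven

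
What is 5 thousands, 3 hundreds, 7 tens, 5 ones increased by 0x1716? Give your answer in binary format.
Convert 5 thousands, 3 hundreds, 7 tens, 5 ones (place-value notation) → 5×1000 + 3×100 + 7×10 + 5 = 5375 (decimal)
Convert 0x1716 (hexadecimal) → 1×4096 + 7×256 + 1×16 + 6 = 5910 (decimal)
Compute 5375 + 5910 = 11285
Convert 11285 (decimal) → 11285 = 8192 + 2048 + 1024 + 16 + 4 + 1 → 0b10110000010101 (binary)
0b10110000010101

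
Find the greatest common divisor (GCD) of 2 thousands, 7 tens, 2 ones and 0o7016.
Convert 2 thousands, 7 tens, 2 ones (place-value notation) → 2×1000 + 7×10 + 2 = 2072 (decimal)
Convert 0o7016 (octal) → 7×512 + 1×8 + 6 = 3598 (decimal)
Compute gcd(2072, 3598) = 14
14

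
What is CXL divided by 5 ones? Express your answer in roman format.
Convert CXL (Roman numeral) → 100 + 40 = 140 (decimal)
Convert 5 ones (place-value notation) → 5 (decimal)
Compute 140 ÷ 5 = 28
Convert 28 (decimal) → 28 = 10 + 10 + 5 + 1 + 1 + 1 → XXVIII (Roman numeral)
XXVIII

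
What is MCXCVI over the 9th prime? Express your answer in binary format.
Convert MCXCVI (Roman numeral) → 1000 + 100 + 90 + 5 + 1 = 1196 (decimal)
Convert the 9th prime (prime index) → 23 (decimal)
Compute 1196 ÷ 23 = 52
Convert 52 (decimal) → 52 = 32 + 16 + 4 → 0b110100 (binary)
0b110100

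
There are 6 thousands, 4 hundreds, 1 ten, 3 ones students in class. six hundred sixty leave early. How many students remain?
Convert 6 thousands, 4 hundreds, 1 ten, 3 ones (place-value notation) → 6×1000 + 4×100 + 1×10 + 3 = 6413 (decimal)
Convert six hundred sixty (English words) → 6×100 + 60 = 660 (decimal)
Compute 6413 - 660 = 5753
5753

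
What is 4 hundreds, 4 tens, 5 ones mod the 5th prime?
Convert 4 hundreds, 4 tens, 5 ones (place-value notation) → 4×100 + 4×10 + 5 = 445 (decimal)
Convert the 5th prime (prime index) → 11 (decimal)
Compute 445 mod 11 = 5
5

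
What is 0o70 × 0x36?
Convert 0o70 (octal) → 7×8 = 56 (decimal)
Convert 0x36 (hexadecimal) → 3×16 + 6 = 54 (decimal)
Compute 56 × 54 = 3024
3024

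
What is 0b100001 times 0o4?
Convert 0b100001 (binary) → 32 + 1 = 33 (decimal)
Convert 0o4 (octal) → 4 (decimal)
Compute 33 × 4 = 132
132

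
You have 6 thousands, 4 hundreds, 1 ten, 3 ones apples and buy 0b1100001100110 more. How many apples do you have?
Convert 6 thousands, 4 hundreds, 1 ten, 3 ones (place-value notation) → 6×1000 + 4×100 + 1×10 + 3 = 6413 (decimal)
Convert 0b1100001100110 (binary) → 4096 + 2048 + 64 + 32 + 4 + 2 = 6246 (decimal)
Compute 6413 + 6246 = 12659
12659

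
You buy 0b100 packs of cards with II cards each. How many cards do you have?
Convert II (Roman numeral) → 1 + 1 = 2 (decimal)
Convert 0b100 (binary) → 4 (decimal)
Compute 2 × 4 = 8
8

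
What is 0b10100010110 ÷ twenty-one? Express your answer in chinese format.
Convert 0b10100010110 (binary) → 1024 + 256 + 16 + 4 + 2 = 1302 (decimal)
Convert twenty-one (English words) → 21 (decimal)
Compute 1302 ÷ 21 = 62
Convert 62 (decimal) → 62 = 6×10 + 2 → 六十二 (Chinese numeral)
六十二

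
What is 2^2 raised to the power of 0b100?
Convert 2^2 (power) → 4 (decimal)
Convert 0b100 (binary) → 4 (decimal)
Compute 4 ^ 4 = 256
256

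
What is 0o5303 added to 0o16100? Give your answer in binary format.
Convert 0o5303 (octal) → 5×512 + 3×64 + 3 = 2755 (decimal)
Convert 0o16100 (octal) → 1×4096 + 6×512 + 1×64 = 7232 (decimal)
Compute 2755 + 7232 = 9987
Convert 9987 (decimal) → 9987 = 8192 + 1024 + 512 + 256 + 2 + 1 → 0b10011100000011 (binary)
0b10011100000011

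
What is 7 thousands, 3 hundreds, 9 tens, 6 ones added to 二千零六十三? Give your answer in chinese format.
Convert 7 thousands, 3 hundreds, 9 tens, 6 ones (place-value notation) → 7×1000 + 3×100 + 9×10 + 6 = 7396 (decimal)
Convert 二千零六十三 (Chinese numeral) → 2×1000 + 6×10 + 3 = 2063 (decimal)
Compute 7396 + 2063 = 9459
Convert 9459 (decimal) → 9459 = 9×1000 + 4×100 + 5×10 + 9 → 九千四百五十九 (Chinese numeral)
九千四百五十九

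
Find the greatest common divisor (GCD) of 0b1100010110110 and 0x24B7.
Convert 0b1100010110110 (binary) → 4096 + 2048 + 128 + 32 + 16 + 4 + 2 = 6326 (decimal)
Convert 0x24B7 (hexadecimal) → 2×4096 + 4×256 + 11×16 + 7 = 9399 (decimal)
Compute gcd(6326, 9399) = 1
1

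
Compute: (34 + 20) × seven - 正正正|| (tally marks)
Convert seven (English words) → 7 (decimal)
Convert 正正正|| (tally marks) → 5 + 5 + 5 + 2 = 17 (decimal)
Expression in decimal: (34 + 20) × 7 - 17
Parentheses first: 34 + 20 = 54
Multiply: 54 × 7 = 378
Subtract: 378 - 17 = 361
361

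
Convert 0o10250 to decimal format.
Convert 0o10250 (octal) → 1×4096 + 2×64 + 5×8 = 4264 (decimal)
4264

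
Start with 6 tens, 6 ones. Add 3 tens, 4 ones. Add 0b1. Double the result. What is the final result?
Convert 6 tens, 6 ones (place-value notation) → 6×10 + 6 = 66 (decimal)
Start: 66
Convert 3 tens, 4 ones (place-value notation) → 3×10 + 4 = 34 (decimal)
66 + 34 = 100
Convert 0b1 (binary) → 1 (decimal)
100 + 1 = 101
101 × 2 = 202
202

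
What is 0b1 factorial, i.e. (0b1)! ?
Convert 0b1 (binary) → 1 (decimal)
Compute 1! = 1
1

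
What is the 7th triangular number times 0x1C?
Convert the 7th triangular number (triangular index) → 7×8/2 = 28 (decimal)
Convert 0x1C (hexadecimal) → 1×16 + 12 = 28 (decimal)
Compute 28 × 28 = 784
784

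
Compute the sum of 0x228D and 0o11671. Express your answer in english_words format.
Convert 0x228D (hexadecimal) → 2×4096 + 2×256 + 8×16 + 13 = 8845 (decimal)
Convert 0o11671 (octal) → 1×4096 + 1×512 + 6×64 + 7×8 + 1 = 5049 (decimal)
Compute 8845 + 5049 = 13894
Convert 13894 (decimal) → 13894 = 13×1000 + 8×100 + 94 → thirteen thousand eight hundred ninety-four (English words)
thirteen thousand eight hundred ninety-four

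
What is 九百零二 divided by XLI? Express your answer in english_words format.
Convert 九百零二 (Chinese numeral) → 9×100 + 2 = 902 (decimal)
Convert XLI (Roman numeral) → 40 + 1 = 41 (decimal)
Compute 902 ÷ 41 = 22
Convert 22 (decimal) → twenty-two (English words)
twenty-two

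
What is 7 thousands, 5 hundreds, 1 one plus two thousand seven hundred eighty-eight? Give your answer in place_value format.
Convert 7 thousands, 5 hundreds, 1 one (place-value notation) → 7×1000 + 5×100 + 1 = 7501 (decimal)
Convert two thousand seven hundred eighty-eight (English words) → 2×1000 + 7×100 + 88 = 2788 (decimal)
Compute 7501 + 2788 = 10289
Convert 10289 (decimal) → 10289 = 10×1000 + 2×100 + 8×10 + 9 → 10 thousands, 2 hundreds, 8 tens, 9 ones (place-value notation)
10 thousands, 2 hundreds, 8 tens, 9 ones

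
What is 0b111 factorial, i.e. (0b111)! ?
Convert 0b111 (binary) → 4 + 2 + 1 = 7 (decimal)
Compute 7! = 5040
5040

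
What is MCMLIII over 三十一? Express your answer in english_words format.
Convert MCMLIII (Roman numeral) → 1000 + 900 + 50 + 1 + 1 + 1 = 1953 (decimal)
Convert 三十一 (Chinese numeral) → 3×10 + 1 = 31 (decimal)
Compute 1953 ÷ 31 = 63
Convert 63 (decimal) → sixty-three (English words)
sixty-three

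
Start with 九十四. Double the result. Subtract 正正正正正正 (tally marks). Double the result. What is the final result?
Convert 九十四 (Chinese numeral) → 9×10 + 4 = 94 (decimal)
Start: 94
94 × 2 = 188
Convert 正正正正正正 (tally marks) → 5 + 5 + 5 + 5 + 5 + 5 = 30 (decimal)
188 - 30 = 158
158 × 2 = 316
316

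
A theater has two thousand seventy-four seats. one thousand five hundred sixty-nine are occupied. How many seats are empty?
Convert two thousand seventy-four (English words) → 2×1000 + 74 = 2074 (decimal)
Convert one thousand five hundred sixty-nine (English words) → 1×1000 + 5×100 + 69 = 1569 (decimal)
Compute 2074 - 1569 = 505
505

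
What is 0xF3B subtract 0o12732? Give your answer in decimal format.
Convert 0xF3B (hexadecimal) → 15×256 + 3×16 + 11 = 3899 (decimal)
Convert 0o12732 (octal) → 1×4096 + 2×512 + 7×64 + 3×8 + 2 = 5594 (decimal)
Compute 3899 - 5594 = -1695
-1695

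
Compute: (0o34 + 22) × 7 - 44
Convert 0o34 (octal) → 3×8 + 4 = 28 (decimal)
Expression in decimal: (28 + 22) × 7 - 44
Parentheses first: 28 + 22 = 50
Multiply: 50 × 7 = 350
Subtract: 350 - 44 = 306
306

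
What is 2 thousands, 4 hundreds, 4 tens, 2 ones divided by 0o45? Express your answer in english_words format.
Convert 2 thousands, 4 hundreds, 4 tens, 2 ones (place-value notation) → 2×1000 + 4×100 + 4×10 + 2 = 2442 (decimal)
Convert 0o45 (octal) → 4×8 + 5 = 37 (decimal)
Compute 2442 ÷ 37 = 66
Convert 66 (decimal) → sixty-six (English words)
sixty-six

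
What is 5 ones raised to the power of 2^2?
Convert 5 ones (place-value notation) → 5 (decimal)
Convert 2^2 (power) → 4 (decimal)
Compute 5 ^ 4 = 625
625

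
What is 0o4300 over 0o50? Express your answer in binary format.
Convert 0o4300 (octal) → 4×512 + 3×64 = 2240 (decimal)
Convert 0o50 (octal) → 5×8 = 40 (decimal)
Compute 2240 ÷ 40 = 56
Convert 56 (decimal) → 56 = 32 + 16 + 8 → 0b111000 (binary)
0b111000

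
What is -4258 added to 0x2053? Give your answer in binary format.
Convert 0x2053 (hexadecimal) → 2×4096 + 5×16 + 3 = 8275 (decimal)
Compute -4258 + 8275 = 4017
Convert 4017 (decimal) → 4017 = 2048 + 1024 + 512 + 256 + 128 + 32 + 16 + 1 → 0b111110110001 (binary)
0b111110110001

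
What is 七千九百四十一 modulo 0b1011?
Convert 七千九百四十一 (Chinese numeral) → 7×1000 + 9×100 + 4×10 + 1 = 7941 (decimal)
Convert 0b1011 (binary) → 8 + 2 + 1 = 11 (decimal)
Compute 7941 mod 11 = 10
10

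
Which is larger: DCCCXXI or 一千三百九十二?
Convert DCCCXXI (Roman numeral) → 500 + 100 + 100 + 100 + 10 + 10 + 1 = 821 (decimal)
Convert 一千三百九十二 (Chinese numeral) → 1×1000 + 3×100 + 9×10 + 2 = 1392 (decimal)
Compare 821 vs 1392: larger = 1392
1392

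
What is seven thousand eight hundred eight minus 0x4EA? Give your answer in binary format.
Convert seven thousand eight hundred eight (English words) → 7×1000 + 8×100 + 8 = 7808 (decimal)
Convert 0x4EA (hexadecimal) → 4×256 + 14×16 + 10 = 1258 (decimal)
Compute 7808 - 1258 = 6550
Convert 6550 (decimal) → 6550 = 4096 + 2048 + 256 + 128 + 16 + 4 + 2 → 0b1100110010110 (binary)
0b1100110010110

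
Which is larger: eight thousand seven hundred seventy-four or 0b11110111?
Convert eight thousand seven hundred seventy-four (English words) → 8×1000 + 7×100 + 74 = 8774 (decimal)
Convert 0b11110111 (binary) → 128 + 64 + 32 + 16 + 4 + 2 + 1 = 247 (decimal)
Compare 8774 vs 247: larger = 8774
8774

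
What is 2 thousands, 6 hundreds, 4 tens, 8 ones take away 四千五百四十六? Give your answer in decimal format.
Convert 2 thousands, 6 hundreds, 4 tens, 8 ones (place-value notation) → 2×1000 + 6×100 + 4×10 + 8 = 2648 (decimal)
Convert 四千五百四十六 (Chinese numeral) → 4×1000 + 5×100 + 4×10 + 6 = 4546 (decimal)
Compute 2648 - 4546 = -1898
-1898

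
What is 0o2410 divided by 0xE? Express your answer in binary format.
Convert 0o2410 (octal) → 2×512 + 4×64 + 1×8 = 1288 (decimal)
Convert 0xE (hexadecimal) → 14 (decimal)
Compute 1288 ÷ 14 = 92
Convert 92 (decimal) → 92 = 64 + 16 + 8 + 4 → 0b1011100 (binary)
0b1011100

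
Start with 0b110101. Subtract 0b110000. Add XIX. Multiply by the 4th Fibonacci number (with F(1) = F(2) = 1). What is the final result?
Convert 0b110101 (binary) → 32 + 16 + 4 + 1 = 53 (decimal)
Start: 53
Convert 0b110000 (binary) → 32 + 16 = 48 (decimal)
53 - 48 = 5
Convert XIX (Roman numeral) → 10 + 9 = 19 (decimal)
5 + 19 = 24
Convert the 4th Fibonacci number (with F(1) = F(2) = 1) (Fibonacci index) → 1, 1, 2, 3 → 3 (decimal)
24 × 3 = 72
72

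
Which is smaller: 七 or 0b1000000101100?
Convert 七 (Chinese numeral) → 7 (decimal)
Convert 0b1000000101100 (binary) → 4096 + 32 + 8 + 4 = 4140 (decimal)
Compare 7 vs 4140: smaller = 7
7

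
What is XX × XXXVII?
Convert XX (Roman numeral) → 10 + 10 = 20 (decimal)
Convert XXXVII (Roman numeral) → 10 + 10 + 10 + 5 + 1 + 1 = 37 (decimal)
Compute 20 × 37 = 740
740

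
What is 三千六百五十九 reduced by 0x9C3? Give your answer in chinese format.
Convert 三千六百五十九 (Chinese numeral) → 3×1000 + 6×100 + 5×10 + 9 = 3659 (decimal)
Convert 0x9C3 (hexadecimal) → 9×256 + 12×16 + 3 = 2499 (decimal)
Compute 3659 - 2499 = 1160
Convert 1160 (decimal) → 1160 = 1×1000 + 1×100 + 6×10 → 一千一百六十 (Chinese numeral)
一千一百六十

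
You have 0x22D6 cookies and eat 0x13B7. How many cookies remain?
Convert 0x22D6 (hexadecimal) → 2×4096 + 2×256 + 13×16 + 6 = 8918 (decimal)
Convert 0x13B7 (hexadecimal) → 1×4096 + 3×256 + 11×16 + 7 = 5047 (decimal)
Compute 8918 - 5047 = 3871
3871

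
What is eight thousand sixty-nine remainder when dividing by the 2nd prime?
Convert eight thousand sixty-nine (English words) → 8×1000 + 69 = 8069 (decimal)
Convert the 2nd prime (prime index) → 3 (decimal)
Compute 8069 mod 3 = 2
2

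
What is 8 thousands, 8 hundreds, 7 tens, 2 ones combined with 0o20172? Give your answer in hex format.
Convert 8 thousands, 8 hundreds, 7 tens, 2 ones (place-value notation) → 8×1000 + 8×100 + 7×10 + 2 = 8872 (decimal)
Convert 0o20172 (octal) → 2×4096 + 1×64 + 7×8 + 2 = 8314 (decimal)
Compute 8872 + 8314 = 17186
Convert 17186 (decimal) → 17186 = 4×4096 + 3×256 + 2×16 + 2 → 0x4322 (hexadecimal)
0x4322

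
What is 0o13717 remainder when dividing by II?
Convert 0o13717 (octal) → 1×4096 + 3×512 + 7×64 + 1×8 + 7 = 6095 (decimal)
Convert II (Roman numeral) → 1 + 1 = 2 (decimal)
Compute 6095 mod 2 = 1
1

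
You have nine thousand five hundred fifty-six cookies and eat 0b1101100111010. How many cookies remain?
Convert nine thousand five hundred fifty-six (English words) → 9×1000 + 5×100 + 56 = 9556 (decimal)
Convert 0b1101100111010 (binary) → 4096 + 2048 + 512 + 256 + 32 + 16 + 8 + 2 = 6970 (decimal)
Compute 9556 - 6970 = 2586
2586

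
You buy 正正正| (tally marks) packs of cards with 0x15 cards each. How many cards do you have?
Convert 0x15 (hexadecimal) → 1×16 + 5 = 21 (decimal)
Convert 正正正| (tally marks) → 5 + 5 + 5 + 1 = 16 (decimal)
Compute 21 × 16 = 336
336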